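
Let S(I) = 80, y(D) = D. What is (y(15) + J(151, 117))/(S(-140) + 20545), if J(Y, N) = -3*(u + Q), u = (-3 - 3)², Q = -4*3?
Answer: -19/6875 ≈ -0.0027636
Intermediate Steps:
Q = -12
u = 36 (u = (-6)² = 36)
J(Y, N) = -72 (J(Y, N) = -3*(36 - 12) = -3*24 = -72)
(y(15) + J(151, 117))/(S(-140) + 20545) = (15 - 72)/(80 + 20545) = -57/20625 = -57*1/20625 = -19/6875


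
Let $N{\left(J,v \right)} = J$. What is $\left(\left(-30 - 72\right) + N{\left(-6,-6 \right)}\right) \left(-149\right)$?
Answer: $16092$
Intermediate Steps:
$\left(\left(-30 - 72\right) + N{\left(-6,-6 \right)}\right) \left(-149\right) = \left(\left(-30 - 72\right) - 6\right) \left(-149\right) = \left(-102 - 6\right) \left(-149\right) = \left(-108\right) \left(-149\right) = 16092$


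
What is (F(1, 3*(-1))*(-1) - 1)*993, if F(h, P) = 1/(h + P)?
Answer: -993/2 ≈ -496.50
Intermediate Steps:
F(h, P) = 1/(P + h)
(F(1, 3*(-1))*(-1) - 1)*993 = (-1/(3*(-1) + 1) - 1)*993 = (-1/(-3 + 1) - 1)*993 = (-1/(-2) - 1)*993 = (-½*(-1) - 1)*993 = (½ - 1)*993 = -½*993 = -993/2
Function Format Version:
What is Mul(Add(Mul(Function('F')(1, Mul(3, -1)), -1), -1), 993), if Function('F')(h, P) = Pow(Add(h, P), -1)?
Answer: Rational(-993, 2) ≈ -496.50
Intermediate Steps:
Function('F')(h, P) = Pow(Add(P, h), -1)
Mul(Add(Mul(Function('F')(1, Mul(3, -1)), -1), -1), 993) = Mul(Add(Mul(Pow(Add(Mul(3, -1), 1), -1), -1), -1), 993) = Mul(Add(Mul(Pow(Add(-3, 1), -1), -1), -1), 993) = Mul(Add(Mul(Pow(-2, -1), -1), -1), 993) = Mul(Add(Mul(Rational(-1, 2), -1), -1), 993) = Mul(Add(Rational(1, 2), -1), 993) = Mul(Rational(-1, 2), 993) = Rational(-993, 2)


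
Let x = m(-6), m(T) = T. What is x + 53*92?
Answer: 4870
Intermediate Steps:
x = -6
x + 53*92 = -6 + 53*92 = -6 + 4876 = 4870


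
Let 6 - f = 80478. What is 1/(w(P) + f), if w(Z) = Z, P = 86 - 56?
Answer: -1/80442 ≈ -1.2431e-5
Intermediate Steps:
P = 30
f = -80472 (f = 6 - 1*80478 = 6 - 80478 = -80472)
1/(w(P) + f) = 1/(30 - 80472) = 1/(-80442) = -1/80442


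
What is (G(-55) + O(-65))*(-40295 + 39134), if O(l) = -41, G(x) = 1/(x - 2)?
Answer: 904806/19 ≈ 47621.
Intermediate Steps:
G(x) = 1/(-2 + x)
(G(-55) + O(-65))*(-40295 + 39134) = (1/(-2 - 55) - 41)*(-40295 + 39134) = (1/(-57) - 41)*(-1161) = (-1/57 - 41)*(-1161) = -2338/57*(-1161) = 904806/19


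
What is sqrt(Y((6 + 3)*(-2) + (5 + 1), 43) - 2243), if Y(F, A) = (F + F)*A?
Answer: 5*I*sqrt(131) ≈ 57.228*I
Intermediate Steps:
Y(F, A) = 2*A*F (Y(F, A) = (2*F)*A = 2*A*F)
sqrt(Y((6 + 3)*(-2) + (5 + 1), 43) - 2243) = sqrt(2*43*((6 + 3)*(-2) + (5 + 1)) - 2243) = sqrt(2*43*(9*(-2) + 6) - 2243) = sqrt(2*43*(-18 + 6) - 2243) = sqrt(2*43*(-12) - 2243) = sqrt(-1032 - 2243) = sqrt(-3275) = 5*I*sqrt(131)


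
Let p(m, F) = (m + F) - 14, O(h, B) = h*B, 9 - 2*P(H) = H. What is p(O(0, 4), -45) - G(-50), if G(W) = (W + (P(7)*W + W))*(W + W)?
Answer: -15059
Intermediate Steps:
P(H) = 9/2 - H/2
O(h, B) = B*h
p(m, F) = -14 + F + m (p(m, F) = (F + m) - 14 = -14 + F + m)
G(W) = 6*W² (G(W) = (W + ((9/2 - ½*7)*W + W))*(W + W) = (W + ((9/2 - 7/2)*W + W))*(2*W) = (W + (1*W + W))*(2*W) = (W + (W + W))*(2*W) = (W + 2*W)*(2*W) = (3*W)*(2*W) = 6*W²)
p(O(0, 4), -45) - G(-50) = (-14 - 45 + 4*0) - 6*(-50)² = (-14 - 45 + 0) - 6*2500 = -59 - 1*15000 = -59 - 15000 = -15059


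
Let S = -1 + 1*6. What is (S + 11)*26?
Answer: 416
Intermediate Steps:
S = 5 (S = -1 + 6 = 5)
(S + 11)*26 = (5 + 11)*26 = 16*26 = 416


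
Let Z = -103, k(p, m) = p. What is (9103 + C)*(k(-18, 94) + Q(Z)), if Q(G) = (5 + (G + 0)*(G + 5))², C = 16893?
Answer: 2651326398868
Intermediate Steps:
Q(G) = (5 + G*(5 + G))²
(9103 + C)*(k(-18, 94) + Q(Z)) = (9103 + 16893)*(-18 + (5 + (-103)² + 5*(-103))²) = 25996*(-18 + (5 + 10609 - 515)²) = 25996*(-18 + 10099²) = 25996*(-18 + 101989801) = 25996*101989783 = 2651326398868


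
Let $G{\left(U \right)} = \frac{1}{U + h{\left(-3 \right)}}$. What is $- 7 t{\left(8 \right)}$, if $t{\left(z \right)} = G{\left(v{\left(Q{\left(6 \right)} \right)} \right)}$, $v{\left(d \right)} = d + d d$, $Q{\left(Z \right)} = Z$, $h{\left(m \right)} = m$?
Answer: $- \frac{7}{39} \approx -0.17949$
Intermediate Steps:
$v{\left(d \right)} = d + d^{2}$
$G{\left(U \right)} = \frac{1}{-3 + U}$ ($G{\left(U \right)} = \frac{1}{U - 3} = \frac{1}{-3 + U}$)
$t{\left(z \right)} = \frac{1}{39}$ ($t{\left(z \right)} = \frac{1}{-3 + 6 \left(1 + 6\right)} = \frac{1}{-3 + 6 \cdot 7} = \frac{1}{-3 + 42} = \frac{1}{39}$)
$- 7 t{\left(8 \right)} = \left(-7\right) \frac{1}{39} = - \frac{7}{39}$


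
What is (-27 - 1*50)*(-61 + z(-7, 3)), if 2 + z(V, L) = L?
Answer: 4620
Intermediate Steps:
z(V, L) = -2 + L
(-27 - 1*50)*(-61 + z(-7, 3)) = (-27 - 1*50)*(-61 + (-2 + 3)) = (-27 - 50)*(-61 + 1) = -77*(-60) = 4620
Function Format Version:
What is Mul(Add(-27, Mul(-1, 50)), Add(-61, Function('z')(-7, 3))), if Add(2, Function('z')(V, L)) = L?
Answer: 4620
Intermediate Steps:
Function('z')(V, L) = Add(-2, L)
Mul(Add(-27, Mul(-1, 50)), Add(-61, Function('z')(-7, 3))) = Mul(Add(-27, Mul(-1, 50)), Add(-61, Add(-2, 3))) = Mul(Add(-27, -50), Add(-61, 1)) = Mul(-77, -60) = 4620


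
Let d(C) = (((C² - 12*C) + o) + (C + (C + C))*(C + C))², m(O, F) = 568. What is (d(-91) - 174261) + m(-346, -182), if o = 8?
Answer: 3488736796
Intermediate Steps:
d(C) = (8 - 12*C + 7*C²)² (d(C) = (((C² - 12*C) + 8) + (C + (C + C))*(C + C))² = ((8 + C² - 12*C) + (C + 2*C)*(2*C))² = ((8 + C² - 12*C) + (3*C)*(2*C))² = ((8 + C² - 12*C) + 6*C²)² = (8 - 12*C + 7*C²)²)
(d(-91) - 174261) + m(-346, -182) = ((8 - 12*(-91) + 7*(-91)²)² - 174261) + 568 = ((8 + 1092 + 7*8281)² - 174261) + 568 = ((8 + 1092 + 57967)² - 174261) + 568 = (59067² - 174261) + 568 = (3488910489 - 174261) + 568 = 3488736228 + 568 = 3488736796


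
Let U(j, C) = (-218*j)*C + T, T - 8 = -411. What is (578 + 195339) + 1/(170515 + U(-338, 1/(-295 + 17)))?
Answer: 4625350771881/23608726 ≈ 1.9592e+5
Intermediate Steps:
T = -403 (T = 8 - 411 = -403)
U(j, C) = -403 - 218*C*j (U(j, C) = (-218*j)*C - 403 = -218*C*j - 403 = -403 - 218*C*j)
(578 + 195339) + 1/(170515 + U(-338, 1/(-295 + 17))) = (578 + 195339) + 1/(170515 + (-403 - 218*(-338)/(-295 + 17))) = 195917 + 1/(170515 + (-403 - 218*(-338)/(-278))) = 195917 + 1/(170515 + (-403 - 218*(-1/278)*(-338))) = 195917 + 1/(170515 + (-403 - 36842/139)) = 195917 + 1/(170515 - 92859/139) = 195917 + 1/(23608726/139) = 195917 + 139/23608726 = 4625350771881/23608726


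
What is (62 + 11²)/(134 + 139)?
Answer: 61/91 ≈ 0.67033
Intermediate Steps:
(62 + 11²)/(134 + 139) = (62 + 121)/273 = (1/273)*183 = 61/91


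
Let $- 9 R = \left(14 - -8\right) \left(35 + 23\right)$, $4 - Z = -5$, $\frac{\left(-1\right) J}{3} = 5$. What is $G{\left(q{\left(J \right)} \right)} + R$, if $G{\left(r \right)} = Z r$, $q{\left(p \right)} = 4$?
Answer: $- \frac{952}{9} \approx -105.78$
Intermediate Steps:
$J = -15$ ($J = \left(-3\right) 5 = -15$)
$Z = 9$ ($Z = 4 - -5 = 4 + 5 = 9$)
$G{\left(r \right)} = 9 r$
$R = - \frac{1276}{9}$ ($R = - \frac{\left(14 - -8\right) \left(35 + 23\right)}{9} = - \frac{\left(14 + 8\right) 58}{9} = - \frac{22 \cdot 58}{9} = \left(- \frac{1}{9}\right) 1276 = - \frac{1276}{9} \approx -141.78$)
$G{\left(q{\left(J \right)} \right)} + R = 9 \cdot 4 - \frac{1276}{9} = 36 - \frac{1276}{9} = - \frac{952}{9}$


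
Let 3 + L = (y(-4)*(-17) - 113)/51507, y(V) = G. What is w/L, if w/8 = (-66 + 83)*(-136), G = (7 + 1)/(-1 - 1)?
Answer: 52926304/8587 ≈ 6163.5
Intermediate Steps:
G = -4 (G = 8/(-2) = 8*(-1/2) = -4)
y(V) = -4
w = -18496 (w = 8*((-66 + 83)*(-136)) = 8*(17*(-136)) = 8*(-2312) = -18496)
L = -17174/5723 (L = -3 + (-4*(-17) - 113)/51507 = -3 + (68 - 113)*(1/51507) = -3 - 45*1/51507 = -3 - 5/5723 = -17174/5723 ≈ -3.0009)
w/L = -18496/(-17174/5723) = -18496*(-5723/17174) = 52926304/8587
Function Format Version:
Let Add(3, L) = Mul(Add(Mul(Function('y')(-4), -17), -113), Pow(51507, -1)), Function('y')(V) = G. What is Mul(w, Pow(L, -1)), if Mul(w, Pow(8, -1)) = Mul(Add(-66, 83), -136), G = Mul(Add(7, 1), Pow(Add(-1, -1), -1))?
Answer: Rational(52926304, 8587) ≈ 6163.5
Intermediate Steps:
G = -4 (G = Mul(8, Pow(-2, -1)) = Mul(8, Rational(-1, 2)) = -4)
Function('y')(V) = -4
w = -18496 (w = Mul(8, Mul(Add(-66, 83), -136)) = Mul(8, Mul(17, -136)) = Mul(8, -2312) = -18496)
L = Rational(-17174, 5723) (L = Add(-3, Mul(Add(Mul(-4, -17), -113), Pow(51507, -1))) = Add(-3, Mul(Add(68, -113), Rational(1, 51507))) = Add(-3, Mul(-45, Rational(1, 51507))) = Add(-3, Rational(-5, 5723)) = Rational(-17174, 5723) ≈ -3.0009)
Mul(w, Pow(L, -1)) = Mul(-18496, Pow(Rational(-17174, 5723), -1)) = Mul(-18496, Rational(-5723, 17174)) = Rational(52926304, 8587)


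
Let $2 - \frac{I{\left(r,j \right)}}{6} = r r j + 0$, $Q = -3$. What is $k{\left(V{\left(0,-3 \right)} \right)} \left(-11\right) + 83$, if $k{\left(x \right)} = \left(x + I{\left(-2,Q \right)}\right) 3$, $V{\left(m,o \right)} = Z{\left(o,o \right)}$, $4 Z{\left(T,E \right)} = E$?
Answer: $- \frac{10657}{4} \approx -2664.3$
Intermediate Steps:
$I{\left(r,j \right)} = 12 - 6 j r^{2}$ ($I{\left(r,j \right)} = 12 - 6 \left(r r j + 0\right) = 12 - 6 \left(r^{2} j + 0\right) = 12 - 6 \left(j r^{2} + 0\right) = 12 - 6 j r^{2}$)
$Z{\left(T,E \right)} = \frac{E}{4}$
$V{\left(m,o \right)} = \frac{o}{4}$
$k{\left(x \right)} = 252 + 3 x$ ($k{\left(x \right)} = \left(x - \left(-12 - 18 \left(-2\right)^{2}\right)\right) 3 = \left(x - \left(-12 - 72\right)\right) 3 = \left(x + \left(12 + 72\right)\right) 3 = \left(x + 84\right) 3 = \left(84 + x\right) 3 = 252 + 3 x$)
$k{\left(V{\left(0,-3 \right)} \right)} \left(-11\right) + 83 = \left(252 + 3 \cdot \frac{1}{4} \left(-3\right)\right) \left(-11\right) + 83 = \left(252 + 3 \left(- \frac{3}{4}\right)\right) \left(-11\right) + 83 = \left(252 - \frac{9}{4}\right) \left(-11\right) + 83 = \frac{999}{4} \left(-11\right) + 83 = - \frac{10989}{4} + 83 = - \frac{10657}{4}$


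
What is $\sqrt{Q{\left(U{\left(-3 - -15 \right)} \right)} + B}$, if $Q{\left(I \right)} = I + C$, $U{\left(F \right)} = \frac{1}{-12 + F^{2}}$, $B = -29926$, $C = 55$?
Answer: $\frac{i \sqrt{130118043}}{66} \approx 172.83 i$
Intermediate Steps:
$Q{\left(I \right)} = 55 + I$ ($Q{\left(I \right)} = I + 55 = 55 + I$)
$\sqrt{Q{\left(U{\left(-3 - -15 \right)} \right)} + B} = \sqrt{\left(55 + \frac{1}{-12 + \left(-3 - -15\right)^{2}}\right) - 29926} = \sqrt{\left(55 + \frac{1}{-12 + \left(-3 + 15\right)^{2}}\right) - 29926} = \sqrt{\left(55 + \frac{1}{-12 + 12^{2}}\right) - 29926} = \sqrt{\left(55 + \frac{1}{-12 + 144}\right) - 29926} = \sqrt{\left(55 + \frac{1}{132}\right) - 29926} = \sqrt{\frac{7261}{132} - 29926} = \sqrt{- \frac{3942971}{132}} = \frac{i \sqrt{130118043}}{66}$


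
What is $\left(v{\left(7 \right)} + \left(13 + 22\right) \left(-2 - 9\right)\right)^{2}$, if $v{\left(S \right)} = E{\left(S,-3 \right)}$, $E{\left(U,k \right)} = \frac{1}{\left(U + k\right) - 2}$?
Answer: $\frac{591361}{4} \approx 1.4784 \cdot 10^{5}$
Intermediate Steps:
$E{\left(U,k \right)} = \frac{1}{-2 + U + k}$
$v{\left(S \right)} = \frac{1}{-5 + S}$ ($v{\left(S \right)} = \frac{1}{-2 + S - 3} = \frac{1}{-5 + S}$)
$\left(v{\left(7 \right)} + \left(13 + 22\right) \left(-2 - 9\right)\right)^{2} = \left(\frac{1}{-5 + 7} + \left(13 + 22\right) \left(-2 - 9\right)\right)^{2} = \left(\frac{1}{2} + 35 \left(-11\right)\right)^{2} = \left(\frac{1}{2} - 385\right)^{2} = \left(- \frac{769}{2}\right)^{2} = \frac{591361}{4}$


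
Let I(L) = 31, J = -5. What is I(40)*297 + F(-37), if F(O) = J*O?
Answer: 9392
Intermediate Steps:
F(O) = -5*O
I(40)*297 + F(-37) = 31*297 - 5*(-37) = 9207 + 185 = 9392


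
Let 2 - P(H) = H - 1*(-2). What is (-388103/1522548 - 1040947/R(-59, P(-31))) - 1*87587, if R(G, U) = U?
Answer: -5718921566105/47198988 ≈ -1.2117e+5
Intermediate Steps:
P(H) = -H (P(H) = 2 - (H - 1*(-2)) = 2 - (H + 2) = 2 - (2 + H) = 2 + (-2 - H) = -H)
(-388103/1522548 - 1040947/R(-59, P(-31))) - 1*87587 = (-388103/1522548 - 1040947/((-1*(-31)))) - 1*87587 = (-388103*1/1522548 - 1040947/31) - 87587 = (-388103/1522548 - 1040947*1/31) - 87587 = (-388103/1522548 - 1040947/31) - 87587 = -1584903804149/47198988 - 87587 = -5718921566105/47198988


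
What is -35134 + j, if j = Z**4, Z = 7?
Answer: -32733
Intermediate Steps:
j = 2401 (j = 7**4 = 2401)
-35134 + j = -35134 + 2401 = -32733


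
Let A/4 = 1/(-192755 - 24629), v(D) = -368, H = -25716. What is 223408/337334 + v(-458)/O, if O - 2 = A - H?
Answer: 152752150721832/235740877910809 ≈ 0.64797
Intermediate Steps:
A = -1/54346 (A = 4/(-192755 - 24629) = 4/(-217384) = 4*(-1/217384) = -1/54346 ≈ -1.8401e-5)
O = 1397670427/54346 (O = 2 + (-1/54346 - 1*(-25716)) = 2 + (-1/54346 + 25716) = 2 + 1397561735/54346 = 1397670427/54346 ≈ 25718.)
223408/337334 + v(-458)/O = 223408/337334 - 368/1397670427/54346 = 223408*(1/337334) - 368*54346/1397670427 = 111704/168667 - 19999328/1397670427 = 152752150721832/235740877910809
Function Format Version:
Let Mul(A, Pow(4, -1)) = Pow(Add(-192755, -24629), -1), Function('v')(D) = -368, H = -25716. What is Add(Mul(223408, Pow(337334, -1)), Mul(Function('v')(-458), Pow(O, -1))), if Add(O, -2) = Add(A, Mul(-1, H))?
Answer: Rational(152752150721832, 235740877910809) ≈ 0.64797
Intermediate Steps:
A = Rational(-1, 54346) (A = Mul(4, Pow(Add(-192755, -24629), -1)) = Mul(4, Pow(-217384, -1)) = Mul(4, Rational(-1, 217384)) = Rational(-1, 54346) ≈ -1.8401e-5)
O = Rational(1397670427, 54346) (O = Add(2, Add(Rational(-1, 54346), Mul(-1, -25716))) = Add(2, Add(Rational(-1, 54346), 25716)) = Add(2, Rational(1397561735, 54346)) = Rational(1397670427, 54346) ≈ 25718.)
Add(Mul(223408, Pow(337334, -1)), Mul(Function('v')(-458), Pow(O, -1))) = Add(Mul(223408, Pow(337334, -1)), Mul(-368, Pow(Rational(1397670427, 54346), -1))) = Add(Mul(223408, Rational(1, 337334)), Mul(-368, Rational(54346, 1397670427))) = Add(Rational(111704, 168667), Rational(-19999328, 1397670427)) = Rational(152752150721832, 235740877910809)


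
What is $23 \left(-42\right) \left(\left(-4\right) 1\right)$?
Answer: $3864$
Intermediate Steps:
$23 \left(-42\right) \left(\left(-4\right) 1\right) = \left(-966\right) \left(-4\right) = 3864$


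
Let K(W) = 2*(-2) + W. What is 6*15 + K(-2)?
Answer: 84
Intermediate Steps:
K(W) = -4 + W
6*15 + K(-2) = 6*15 + (-4 - 2) = 90 - 6 = 84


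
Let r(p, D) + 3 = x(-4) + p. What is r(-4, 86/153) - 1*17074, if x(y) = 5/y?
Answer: -68329/4 ≈ -17082.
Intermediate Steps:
r(p, D) = -17/4 + p (r(p, D) = -3 + (5/(-4) + p) = -3 + (5*(-¼) + p) = -3 + (-5/4 + p) = -17/4 + p)
r(-4, 86/153) - 1*17074 = (-17/4 - 4) - 1*17074 = -33/4 - 17074 = -68329/4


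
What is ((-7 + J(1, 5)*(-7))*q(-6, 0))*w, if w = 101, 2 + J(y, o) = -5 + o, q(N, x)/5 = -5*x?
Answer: 0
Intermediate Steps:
q(N, x) = -25*x (q(N, x) = 5*(-5*x) = -25*x)
J(y, o) = -7 + o (J(y, o) = -2 + (-5 + o) = -7 + o)
((-7 + J(1, 5)*(-7))*q(-6, 0))*w = ((-7 + (-7 + 5)*(-7))*(-25*0))*101 = ((-7 - 2*(-7))*0)*101 = ((-7 + 14)*0)*101 = (7*0)*101 = 0*101 = 0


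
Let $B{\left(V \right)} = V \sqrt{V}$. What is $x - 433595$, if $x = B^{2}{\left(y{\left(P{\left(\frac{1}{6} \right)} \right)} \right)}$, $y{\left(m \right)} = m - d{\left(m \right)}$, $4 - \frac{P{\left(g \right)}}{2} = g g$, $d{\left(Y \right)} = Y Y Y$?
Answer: $- \frac{23921041801911409835}{198359290368} \approx -1.2059 \cdot 10^{8}$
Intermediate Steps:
$d{\left(Y \right)} = Y^{3}$ ($d{\left(Y \right)} = Y^{2} Y = Y^{3}$)
$P{\left(g \right)} = 8 - 2 g^{2}$ ($P{\left(g \right)} = 8 - 2 g g = 8 - 2 g^{2}$)
$y{\left(m \right)} = m - m^{3}$
$B{\left(V \right)} = V^{\frac{3}{2}}$
$x = - \frac{23835034205404296875}{198359290368}$ ($x = \left(\left(\left(8 - 2 \left(\frac{1}{6}\right)^{2}\right) - \left(8 - 2 \left(\frac{1}{6}\right)^{2}\right)^{3}\right)^{\frac{3}{2}}\right)^{2} = \left(\left(\left(8 - \frac{2}{36}\right) - \left(8 - \frac{2}{36}\right)^{3}\right)^{\frac{3}{2}}\right)^{2} = \left(\left(\left(8 - \frac{1}{18}\right) - \left(8 - \frac{1}{18}\right)^{3}\right)^{\frac{3}{2}}\right)^{2} = \left(\left(\frac{143}{18} - \left(\frac{143}{18}\right)^{3}\right)^{\frac{3}{2}}\right)^{2} = \left(\left(\frac{143}{18} - \frac{2924207}{5832}\right)^{\frac{3}{2}}\right)^{2} = \left(\left(- \frac{2877875}{5832}\right)^{\frac{3}{2}}\right)^{2} = \left(- \frac{14389375 i \sqrt{230230}}{629856}\right)^{2} = - \frac{23835034205404296875}{198359290368} \approx -1.2016 \cdot 10^{8}$)
$x - 433595 = - \frac{23835034205404296875}{198359290368} - 433595 = - \frac{23921041801911409835}{198359290368}$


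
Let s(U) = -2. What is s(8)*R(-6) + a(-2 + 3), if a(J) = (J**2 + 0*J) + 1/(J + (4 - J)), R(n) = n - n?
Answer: 5/4 ≈ 1.2500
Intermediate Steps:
R(n) = 0
a(J) = 1/4 + J**2 (a(J) = (J**2 + 0) + 1/4 = J**2 + 1/4 = 1/4 + J**2)
s(8)*R(-6) + a(-2 + 3) = -2*0 + (1/4 + (-2 + 3)**2) = 0 + (1/4 + 1**2) = 0 + (1/4 + 1) = 0 + 5/4 = 5/4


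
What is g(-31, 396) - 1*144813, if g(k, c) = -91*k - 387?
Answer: -142379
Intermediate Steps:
g(k, c) = -387 - 91*k
g(-31, 396) - 1*144813 = (-387 - 91*(-31)) - 1*144813 = (-387 + 2821) - 144813 = 2434 - 144813 = -142379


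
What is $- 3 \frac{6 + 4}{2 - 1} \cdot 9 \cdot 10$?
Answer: $-2700$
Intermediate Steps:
$- 3 \frac{6 + 4}{2 - 1} \cdot 9 \cdot 10 = - 3 \cdot \frac{10}{1} \cdot 9 \cdot 10 = - 3 \cdot 10 \cdot 1 \cdot 9 \cdot 10 = \left(-3\right) 10 \cdot 9 \cdot 10 = \left(-30\right) 9 \cdot 10 = \left(-270\right) 10 = -2700$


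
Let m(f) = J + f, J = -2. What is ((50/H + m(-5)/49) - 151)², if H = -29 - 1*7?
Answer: 369369961/15876 ≈ 23266.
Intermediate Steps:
H = -36 (H = -29 - 7 = -36)
m(f) = -2 + f
((50/H + m(-5)/49) - 151)² = ((50/(-36) + (-2 - 5)/49) - 151)² = ((50*(-1/36) - 7*1/49) - 151)² = ((-25/18 - ⅐) - 151)² = (-193/126 - 151)² = (-19219/126)² = 369369961/15876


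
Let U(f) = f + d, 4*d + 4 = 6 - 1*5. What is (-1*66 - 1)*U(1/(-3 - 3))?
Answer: 737/12 ≈ 61.417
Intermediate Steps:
d = -¾ (d = -1 + (6 - 1*5)/4 = -1 + (6 - 5)/4 = -1 + (¼)*1 = -1 + ¼ = -¾ ≈ -0.75000)
U(f) = -¾ + f (U(f) = f - ¾ = -¾ + f)
(-1*66 - 1)*U(1/(-3 - 3)) = (-1*66 - 1)*(-¾ + 1/(-3 - 3)) = (-66 - 1)*(-¾ + 1/(-6)) = -67*(-¾ - ⅙) = -67*(-11/12) = 737/12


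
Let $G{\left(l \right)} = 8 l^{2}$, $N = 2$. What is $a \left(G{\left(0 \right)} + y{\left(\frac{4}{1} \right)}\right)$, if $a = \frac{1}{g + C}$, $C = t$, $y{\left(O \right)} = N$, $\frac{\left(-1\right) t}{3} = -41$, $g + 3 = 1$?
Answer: $\frac{2}{121} \approx 0.016529$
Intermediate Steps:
$g = -2$ ($g = -3 + 1 = -2$)
$t = 123$ ($t = \left(-3\right) \left(-41\right) = 123$)
$y{\left(O \right)} = 2$
$C = 123$
$a = \frac{1}{121}$ ($a = \frac{1}{-2 + 123} = \frac{1}{121} \approx 0.0082645$)
$a \left(G{\left(0 \right)} + y{\left(\frac{4}{1} \right)}\right) = \frac{8 \cdot 0^{2} + 2}{121} = \frac{8 \cdot 0 + 2}{121} = \frac{0 + 2}{121} = \frac{1}{121} \cdot 2 = \frac{2}{121}$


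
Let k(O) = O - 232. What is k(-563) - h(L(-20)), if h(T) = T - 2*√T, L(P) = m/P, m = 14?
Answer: -7943/10 + I*√70/5 ≈ -794.3 + 1.6733*I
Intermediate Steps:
L(P) = 14/P
k(O) = -232 + O
k(-563) - h(L(-20)) = (-232 - 563) - (14/(-20) - 2*√14*(I*√5/10)) = -795 - (14*(-1/20) - 2*I*√70/10) = -795 - (-7/10 - I*√70/5) = -795 + (7/10 + I*√70/5) = -7943/10 + I*√70/5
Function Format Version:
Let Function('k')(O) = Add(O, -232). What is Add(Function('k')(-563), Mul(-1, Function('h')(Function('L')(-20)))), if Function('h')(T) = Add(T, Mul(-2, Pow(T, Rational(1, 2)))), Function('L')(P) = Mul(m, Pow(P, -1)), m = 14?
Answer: Add(Rational(-7943, 10), Mul(Rational(1, 5), I, Pow(70, Rational(1, 2)))) ≈ Add(-794.30, Mul(1.6733, I))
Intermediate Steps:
Function('L')(P) = Mul(14, Pow(P, -1))
Function('k')(O) = Add(-232, O)
Add(Function('k')(-563), Mul(-1, Function('h')(Function('L')(-20)))) = Add(Add(-232, -563), Mul(-1, Add(Mul(14, Pow(-20, -1)), Mul(-2, Pow(Mul(14, Pow(-20, -1)), Rational(1, 2)))))) = Add(-795, Mul(-1, Add(Mul(14, Rational(-1, 20)), Mul(-2, Pow(Mul(14, Rational(-1, 20)), Rational(1, 2)))))) = Add(-795, Mul(-1, Add(Rational(-7, 10), Mul(-2, Pow(Rational(-7, 10), Rational(1, 2)))))) = Add(-795, Mul(-1, Add(Rational(-7, 10), Mul(-2, Mul(Rational(1, 10), I, Pow(70, Rational(1, 2))))))) = Add(-795, Mul(-1, Add(Rational(-7, 10), Mul(Rational(-1, 5), I, Pow(70, Rational(1, 2)))))) = Add(-795, Add(Rational(7, 10), Mul(Rational(1, 5), I, Pow(70, Rational(1, 2))))) = Add(Rational(-7943, 10), Mul(Rational(1, 5), I, Pow(70, Rational(1, 2))))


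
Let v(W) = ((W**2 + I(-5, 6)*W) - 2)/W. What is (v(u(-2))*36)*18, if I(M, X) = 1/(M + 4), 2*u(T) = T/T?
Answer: -2916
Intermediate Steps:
u(T) = 1/2 (u(T) = (T/T)/2 = (1/2)*1 = 1/2)
I(M, X) = 1/(4 + M)
v(W) = (-2 + W**2 - W)/W (v(W) = ((W**2 + W/(4 - 5)) - 2)/W = ((W**2 + W/(-1)) - 2)/W = ((W**2 - W) - 2)/W = (-2 + W**2 - W)/W)
(v(u(-2))*36)*18 = ((-1 + 1/2 - 2/1/2)*36)*18 = ((-1 + 1/2 - 2*2)*36)*18 = ((-1 + 1/2 - 4)*36)*18 = -9/2*36*18 = -162*18 = -2916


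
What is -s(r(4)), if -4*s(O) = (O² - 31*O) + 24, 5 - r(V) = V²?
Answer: 243/2 ≈ 121.50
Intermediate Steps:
r(V) = 5 - V²
s(O) = -6 - O²/4 + 31*O/4 (s(O) = -((O² - 31*O) + 24)/4 = -(24 + O² - 31*O)/4 = -6 - O²/4 + 31*O/4)
-s(r(4)) = -(-6 - (5 - 1*4²)²/4 + 31*(5 - 1*4²)/4) = -(-6 - (5 - 1*16)²/4 + 31*(5 - 1*16)/4) = -(-6 - (5 - 16)²/4 + 31*(5 - 16)/4) = -(-6 - ¼*(-11)² + (31/4)*(-11)) = -(-6 - ¼*121 - 341/4) = -(-6 - 121/4 - 341/4) = -1*(-243/2) = 243/2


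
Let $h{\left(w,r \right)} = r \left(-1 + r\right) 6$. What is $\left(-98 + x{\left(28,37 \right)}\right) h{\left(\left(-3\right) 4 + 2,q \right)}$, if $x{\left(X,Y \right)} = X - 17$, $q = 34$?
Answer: $-585684$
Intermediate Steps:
$h{\left(w,r \right)} = 6 r \left(-1 + r\right)$
$x{\left(X,Y \right)} = -17 + X$ ($x{\left(X,Y \right)} = X - 17 = -17 + X$)
$\left(-98 + x{\left(28,37 \right)}\right) h{\left(\left(-3\right) 4 + 2,q \right)} = \left(-98 + \left(-17 + 28\right)\right) 6 \cdot 34 \left(-1 + 34\right) = \left(-98 + 11\right) 6 \cdot 34 \cdot 33 = \left(-87\right) 6732 = -585684$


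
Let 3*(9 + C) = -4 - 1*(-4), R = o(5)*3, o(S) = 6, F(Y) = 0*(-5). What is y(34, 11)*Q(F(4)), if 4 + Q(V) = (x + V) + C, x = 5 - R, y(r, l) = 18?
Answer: -468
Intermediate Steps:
F(Y) = 0
R = 18 (R = 6*3 = 18)
x = -13 (x = 5 - 1*18 = 5 - 18 = -13)
C = -9 (C = -9 + (-4 - 1*(-4))/3 = -9 + (-4 + 4)/3 = -9 + (1/3)*0 = -9 + 0 = -9)
Q(V) = -26 + V (Q(V) = -4 + ((-13 + V) - 9) = -4 + (-22 + V) = -26 + V)
y(34, 11)*Q(F(4)) = 18*(-26 + 0) = 18*(-26) = -468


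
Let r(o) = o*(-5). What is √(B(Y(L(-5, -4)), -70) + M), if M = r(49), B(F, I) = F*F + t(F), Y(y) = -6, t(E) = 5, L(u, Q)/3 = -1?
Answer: 2*I*√51 ≈ 14.283*I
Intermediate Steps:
L(u, Q) = -3 (L(u, Q) = 3*(-1) = -3)
B(F, I) = 5 + F² (B(F, I) = F*F + 5 = F² + 5 = 5 + F²)
r(o) = -5*o
M = -245 (M = -5*49 = -245)
√(B(Y(L(-5, -4)), -70) + M) = √((5 + (-6)²) - 245) = √((5 + 36) - 245) = √(41 - 245) = √(-204) = 2*I*√51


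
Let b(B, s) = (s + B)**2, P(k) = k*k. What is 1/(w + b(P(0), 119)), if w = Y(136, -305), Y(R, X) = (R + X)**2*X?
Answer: -1/8696944 ≈ -1.1498e-7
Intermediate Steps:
P(k) = k**2
b(B, s) = (B + s)**2
Y(R, X) = X*(R + X)**2
w = -8711105 (w = -305*(136 - 305)**2 = -305*(-169)**2 = -305*28561 = -8711105)
1/(w + b(P(0), 119)) = 1/(-8711105 + (0**2 + 119)**2) = 1/(-8711105 + (0 + 119)**2) = 1/(-8711105 + 119**2) = 1/(-8711105 + 14161) = 1/(-8696944) = -1/8696944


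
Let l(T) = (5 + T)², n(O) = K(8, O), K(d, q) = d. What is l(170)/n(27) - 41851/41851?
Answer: 30617/8 ≈ 3827.1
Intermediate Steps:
n(O) = 8
l(170)/n(27) - 41851/41851 = (5 + 170)²/8 - 41851/41851 = 175²*(⅛) - 41851*1/41851 = 30625*(⅛) - 1 = 30625/8 - 1 = 30617/8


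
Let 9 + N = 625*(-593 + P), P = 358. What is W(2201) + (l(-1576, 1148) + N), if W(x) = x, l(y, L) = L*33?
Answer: -106799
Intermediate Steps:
l(y, L) = 33*L
N = -146884 (N = -9 + 625*(-593 + 358) = -9 + 625*(-235) = -9 - 146875 = -146884)
W(2201) + (l(-1576, 1148) + N) = 2201 + (33*1148 - 146884) = 2201 + (37884 - 146884) = 2201 - 109000 = -106799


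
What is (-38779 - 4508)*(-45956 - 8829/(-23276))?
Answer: 46302503449749/23276 ≈ 1.9893e+9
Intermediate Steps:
(-38779 - 4508)*(-45956 - 8829/(-23276)) = -43287*(-45956 - 8829*(-1/23276)) = -43287*(-45956 + 8829/23276) = -43287*(-1069663027/23276) = 46302503449749/23276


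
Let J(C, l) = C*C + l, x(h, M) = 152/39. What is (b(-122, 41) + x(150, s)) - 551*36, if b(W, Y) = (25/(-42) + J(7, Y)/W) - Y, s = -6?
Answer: -220645983/11102 ≈ -19874.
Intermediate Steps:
x(h, M) = 152/39 (x(h, M) = 152*(1/39) = 152/39)
J(C, l) = l + C**2 (J(C, l) = C**2 + l = l + C**2)
b(W, Y) = -25/42 - Y + (49 + Y)/W (b(W, Y) = (25/(-42) + (Y + 7**2)/W) - Y = (25*(-1/42) + (Y + 49)/W) - Y = (-25/42 + (49 + Y)/W) - Y = -25/42 - Y + (49 + Y)/W)
(b(-122, 41) + x(150, s)) - 551*36 = ((-25/42 - 1*41 + 49/(-122) + 41/(-122)) + 152/39) - 551*36 = ((-25/42 - 41 + 49*(-1/122) + 41*(-1/122)) + 152/39) - 19836 = ((-25/42 - 41 - 49/122 - 41/122) + 152/39) - 19836 = (-108457/2562 + 152/39) - 19836 = -426711/11102 - 19836 = -220645983/11102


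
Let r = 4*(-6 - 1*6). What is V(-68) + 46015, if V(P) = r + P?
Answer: 45899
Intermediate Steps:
r = -48 (r = 4*(-6 - 6) = 4*(-12) = -48)
V(P) = -48 + P
V(-68) + 46015 = (-48 - 68) + 46015 = -116 + 46015 = 45899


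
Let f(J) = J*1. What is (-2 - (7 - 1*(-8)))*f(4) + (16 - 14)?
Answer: -66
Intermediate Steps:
f(J) = J
(-2 - (7 - 1*(-8)))*f(4) + (16 - 14) = (-2 - (7 - 1*(-8)))*4 + (16 - 14) = (-2 - (7 + 8))*4 + 2 = (-2 - 1*15)*4 + 2 = (-2 - 15)*4 + 2 = -17*4 + 2 = -68 + 2 = -66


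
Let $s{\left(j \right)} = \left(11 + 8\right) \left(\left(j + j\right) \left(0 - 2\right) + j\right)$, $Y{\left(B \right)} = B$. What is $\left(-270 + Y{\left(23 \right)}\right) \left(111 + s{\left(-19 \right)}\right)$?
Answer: $-294918$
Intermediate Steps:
$s{\left(j \right)} = - 57 j$ ($s{\left(j \right)} = 19 \left(2 j \left(-2\right) + j\right) = 19 \left(- 4 j + j\right) = 19 \left(- 3 j\right) = - 57 j$)
$\left(-270 + Y{\left(23 \right)}\right) \left(111 + s{\left(-19 \right)}\right) = \left(-270 + 23\right) \left(111 - -1083\right) = - 247 \left(111 + 1083\right) = \left(-247\right) 1194 = -294918$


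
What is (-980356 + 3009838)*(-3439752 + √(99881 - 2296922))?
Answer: -6980914768464 + 2029482*I*√2197041 ≈ -6.9809e+12 + 3.0082e+9*I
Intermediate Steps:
(-980356 + 3009838)*(-3439752 + √(99881 - 2296922)) = 2029482*(-3439752 + √(-2197041)) = 2029482*(-3439752 + I*√2197041) = -6980914768464 + 2029482*I*√2197041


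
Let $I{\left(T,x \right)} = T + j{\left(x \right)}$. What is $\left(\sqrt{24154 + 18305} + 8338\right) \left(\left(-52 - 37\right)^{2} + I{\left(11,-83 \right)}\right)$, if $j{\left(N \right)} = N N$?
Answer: $123577498 + 14821 \sqrt{42459} \approx 1.2663 \cdot 10^{8}$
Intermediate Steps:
$j{\left(N \right)} = N^{2}$
$I{\left(T,x \right)} = T + x^{2}$
$\left(\sqrt{24154 + 18305} + 8338\right) \left(\left(-52 - 37\right)^{2} + I{\left(11,-83 \right)}\right) = \left(\sqrt{24154 + 18305} + 8338\right) \left(\left(-52 - 37\right)^{2} + \left(11 + \left(-83\right)^{2}\right)\right) = \left(\sqrt{42459} + 8338\right) \left(\left(-89\right)^{2} + \left(11 + 6889\right)\right) = \left(8338 + \sqrt{42459}\right) \left(7921 + 6900\right) = \left(8338 + \sqrt{42459}\right) 14821 = 123577498 + 14821 \sqrt{42459}$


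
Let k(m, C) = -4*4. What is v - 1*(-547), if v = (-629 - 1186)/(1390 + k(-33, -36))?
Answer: 249921/458 ≈ 545.68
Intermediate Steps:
k(m, C) = -16
v = -605/458 (v = (-629 - 1186)/(1390 - 16) = -1815/1374 = -1815*1/1374 = -605/458 ≈ -1.3210)
v - 1*(-547) = -605/458 - 1*(-547) = -605/458 + 547 = 249921/458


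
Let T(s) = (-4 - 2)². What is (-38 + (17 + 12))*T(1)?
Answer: -324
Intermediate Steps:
T(s) = 36 (T(s) = (-6)² = 36)
(-38 + (17 + 12))*T(1) = (-38 + (17 + 12))*36 = (-38 + 29)*36 = -9*36 = -324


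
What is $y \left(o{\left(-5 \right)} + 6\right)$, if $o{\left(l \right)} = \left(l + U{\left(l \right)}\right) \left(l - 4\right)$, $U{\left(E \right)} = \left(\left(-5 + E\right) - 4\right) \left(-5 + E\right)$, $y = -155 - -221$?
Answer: $-79794$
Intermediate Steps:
$y = 66$ ($y = -155 + 221 = 66$)
$U{\left(E \right)} = \left(-9 + E\right) \left(-5 + E\right)$
$o{\left(l \right)} = \left(-4 + l\right) \left(45 + l^{2} - 13 l\right)$ ($o{\left(l \right)} = \left(l + \left(45 + l^{2} - 14 l\right)\right) \left(l - 4\right) = \left(45 + l^{2} - 13 l\right) \left(-4 + l\right) = \left(-4 + l\right) \left(45 + l^{2} - 13 l\right)$)
$y \left(o{\left(-5 \right)} + 6\right) = 66 \left(\left(-180 + \left(-5\right)^{3} - 17 \left(-5\right)^{2} + 97 \left(-5\right)\right) + 6\right) = 66 \left(\left(-180 - 125 - 425 - 485\right) + 6\right) = 66 \left(-1215 + 6\right) = 66 \left(-1209\right) = -79794$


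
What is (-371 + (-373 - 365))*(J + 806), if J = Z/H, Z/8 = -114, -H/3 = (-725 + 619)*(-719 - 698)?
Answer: -67129497822/75101 ≈ -8.9386e+5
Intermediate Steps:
H = -450606 (H = -3*(-725 + 619)*(-719 - 698) = -(-318)*(-1417) = -3*150202 = -450606)
Z = -912 (Z = 8*(-114) = -912)
J = 152/75101 (J = -912/(-450606) = -912*(-1/450606) = 152/75101 ≈ 0.0020239)
(-371 + (-373 - 365))*(J + 806) = (-371 + (-373 - 365))*(152/75101 + 806) = (-371 - 738)*(60531558/75101) = -1109*60531558/75101 = -67129497822/75101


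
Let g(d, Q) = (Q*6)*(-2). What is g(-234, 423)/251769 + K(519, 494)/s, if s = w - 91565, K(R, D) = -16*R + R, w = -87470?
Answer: 70082667/3005030861 ≈ 0.023322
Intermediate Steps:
K(R, D) = -15*R
s = -179035 (s = -87470 - 91565 = -179035)
g(d, Q) = -12*Q (g(d, Q) = (6*Q)*(-2) = -12*Q)
g(-234, 423)/251769 + K(519, 494)/s = -12*423/251769 - 15*519/(-179035) = -5076*1/251769 - 7785*(-1/179035) = -1692/83923 + 1557/35807 = 70082667/3005030861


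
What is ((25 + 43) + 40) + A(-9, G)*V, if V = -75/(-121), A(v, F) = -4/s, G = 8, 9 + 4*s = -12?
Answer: 91876/847 ≈ 108.47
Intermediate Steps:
s = -21/4 (s = -9/4 + (1/4)*(-12) = -9/4 - 3 = -21/4 ≈ -5.2500)
A(v, F) = 16/21 (A(v, F) = -4/(-21/4) = -4*(-4/21) = 16/21)
V = 75/121 (V = -75*(-1/121) = 75/121 ≈ 0.61983)
((25 + 43) + 40) + A(-9, G)*V = ((25 + 43) + 40) + (16/21)*(75/121) = (68 + 40) + 400/847 = 108 + 400/847 = 91876/847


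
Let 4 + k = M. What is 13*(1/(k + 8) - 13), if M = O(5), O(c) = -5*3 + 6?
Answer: -858/5 ≈ -171.60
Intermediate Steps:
O(c) = -9 (O(c) = -15 + 6 = -9)
M = -9
k = -13 (k = -4 - 9 = -13)
13*(1/(k + 8) - 13) = 13*(1/(-13 + 8) - 13) = 13*(1/(-5) - 13) = 13*(-⅕ - 13) = 13*(-66/5) = -858/5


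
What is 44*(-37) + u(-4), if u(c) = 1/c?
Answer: -6513/4 ≈ -1628.3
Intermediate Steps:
44*(-37) + u(-4) = 44*(-37) + 1/(-4) = -1628 - ¼ = -6513/4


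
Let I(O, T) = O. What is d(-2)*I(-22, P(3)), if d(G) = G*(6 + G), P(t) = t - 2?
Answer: 176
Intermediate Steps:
P(t) = -2 + t
d(-2)*I(-22, P(3)) = -2*(6 - 2)*(-22) = -2*4*(-22) = -8*(-22) = 176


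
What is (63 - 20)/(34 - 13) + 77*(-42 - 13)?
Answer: -88892/21 ≈ -4233.0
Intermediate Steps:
(63 - 20)/(34 - 13) + 77*(-42 - 13) = 43/21 + 77*(-55) = 43*(1/21) - 4235 = 43/21 - 4235 = -88892/21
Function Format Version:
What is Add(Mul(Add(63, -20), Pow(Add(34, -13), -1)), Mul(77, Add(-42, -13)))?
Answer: Rational(-88892, 21) ≈ -4233.0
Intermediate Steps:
Add(Mul(Add(63, -20), Pow(Add(34, -13), -1)), Mul(77, Add(-42, -13))) = Add(Mul(43, Pow(21, -1)), Mul(77, -55)) = Add(Mul(43, Rational(1, 21)), -4235) = Add(Rational(43, 21), -4235) = Rational(-88892, 21)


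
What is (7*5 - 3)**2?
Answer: 1024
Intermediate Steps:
(7*5 - 3)**2 = (35 - 3)**2 = 32**2 = 1024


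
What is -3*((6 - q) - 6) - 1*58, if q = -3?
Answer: -67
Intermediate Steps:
-3*((6 - q) - 6) - 1*58 = -3*((6 - 1*(-3)) - 6) - 1*58 = -3*((6 + 3) - 6) - 58 = -3*(9 - 6) - 58 = -3*3 - 58 = -9 - 58 = -67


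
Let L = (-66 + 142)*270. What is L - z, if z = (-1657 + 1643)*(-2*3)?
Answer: 20436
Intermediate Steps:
L = 20520 (L = 76*270 = 20520)
z = 84 (z = -14*(-6) = 84)
L - z = 20520 - 1*84 = 20520 - 84 = 20436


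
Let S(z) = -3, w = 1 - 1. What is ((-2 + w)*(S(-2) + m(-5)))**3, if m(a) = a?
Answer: 4096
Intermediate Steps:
w = 0
((-2 + w)*(S(-2) + m(-5)))**3 = ((-2 + 0)*(-3 - 5))**3 = (-2*(-8))**3 = 16**3 = 4096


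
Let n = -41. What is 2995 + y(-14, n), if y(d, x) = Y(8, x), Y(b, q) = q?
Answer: 2954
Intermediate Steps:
y(d, x) = x
2995 + y(-14, n) = 2995 - 41 = 2954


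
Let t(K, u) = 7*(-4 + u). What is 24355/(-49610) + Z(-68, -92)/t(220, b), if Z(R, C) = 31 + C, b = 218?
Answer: -1975500/3715789 ≈ -0.53165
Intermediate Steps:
t(K, u) = -28 + 7*u
24355/(-49610) + Z(-68, -92)/t(220, b) = 24355/(-49610) + (31 - 92)/(-28 + 7*218) = 24355*(-1/49610) - 61/(-28 + 1526) = -4871/9922 - 61/1498 = -1975500/3715789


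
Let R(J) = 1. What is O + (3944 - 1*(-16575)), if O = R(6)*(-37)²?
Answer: 21888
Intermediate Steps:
O = 1369 (O = 1*(-37)² = 1*1369 = 1369)
O + (3944 - 1*(-16575)) = 1369 + (3944 - 1*(-16575)) = 1369 + (3944 + 16575) = 1369 + 20519 = 21888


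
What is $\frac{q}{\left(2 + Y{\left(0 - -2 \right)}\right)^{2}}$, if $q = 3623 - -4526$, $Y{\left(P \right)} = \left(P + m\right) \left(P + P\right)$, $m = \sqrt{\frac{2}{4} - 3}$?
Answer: $\frac{8149}{4 \left(5 + i \sqrt{10}\right)^{2}} \approx 24.946 - 52.591 i$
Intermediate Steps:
$m = \frac{i \sqrt{10}}{2}$ ($m = \sqrt{2 \cdot \frac{1}{4} - 3} = \sqrt{\frac{1}{2} - 3} = \sqrt{- \frac{5}{2}} = \frac{i \sqrt{10}}{2} \approx 1.5811 i$)
$Y{\left(P \right)} = 2 P \left(P + \frac{i \sqrt{10}}{2}\right)$ ($Y{\left(P \right)} = \left(P + \frac{i \sqrt{10}}{2}\right) \left(P + P\right) = \left(P + \frac{i \sqrt{10}}{2}\right) 2 P = 2 P \left(P + \frac{i \sqrt{10}}{2}\right)$)
$q = 8149$ ($q = 3623 + 4526 = 8149$)
$\frac{q}{\left(2 + Y{\left(0 - -2 \right)}\right)^{2}} = \frac{8149}{\left(2 + \left(0 - -2\right) \left(2 \left(0 - -2\right) + i \sqrt{10}\right)\right)^{2}} = \frac{8149}{\left(2 + \left(0 + 2\right) \left(2 \left(0 + 2\right) + i \sqrt{10}\right)\right)^{2}} = \frac{8149}{\left(2 + 2 \left(2 \cdot 2 + i \sqrt{10}\right)\right)^{2}} = \frac{8149}{\left(2 + 2 \left(4 + i \sqrt{10}\right)\right)^{2}} = \frac{8149}{\left(2 + \left(8 + 2 i \sqrt{10}\right)\right)^{2}} = \frac{8149}{\left(10 + 2 i \sqrt{10}\right)^{2}}$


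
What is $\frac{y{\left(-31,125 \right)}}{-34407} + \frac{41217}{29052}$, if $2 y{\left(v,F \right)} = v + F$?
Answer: $\frac{52473625}{37021932} \approx 1.4174$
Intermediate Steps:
$y{\left(v,F \right)} = \frac{F}{2} + \frac{v}{2}$ ($y{\left(v,F \right)} = \frac{v + F}{2} = \frac{F + v}{2} = \frac{F}{2} + \frac{v}{2}$)
$\frac{y{\left(-31,125 \right)}}{-34407} + \frac{41217}{29052} = \frac{\frac{1}{2} \cdot 125 + \frac{1}{2} \left(-31\right)}{-34407} + \frac{41217}{29052} = \left(\frac{125}{2} - \frac{31}{2}\right) \left(- \frac{1}{34407}\right) + 41217 \cdot \frac{1}{29052} = 47 \left(- \frac{1}{34407}\right) + \frac{13739}{9684} = - \frac{47}{34407} + \frac{13739}{9684} = \frac{52473625}{37021932}$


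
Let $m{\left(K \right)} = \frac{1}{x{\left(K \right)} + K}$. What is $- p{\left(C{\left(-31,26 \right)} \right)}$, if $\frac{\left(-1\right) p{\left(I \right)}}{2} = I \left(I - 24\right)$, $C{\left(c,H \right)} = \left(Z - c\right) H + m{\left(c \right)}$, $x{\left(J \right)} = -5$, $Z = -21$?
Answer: $\frac{79504705}{648} \approx 1.2269 \cdot 10^{5}$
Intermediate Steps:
$m{\left(K \right)} = \frac{1}{-5 + K}$
$C{\left(c,H \right)} = \frac{1}{-5 + c} + H \left(-21 - c\right)$ ($C{\left(c,H \right)} = \left(-21 - c\right) H + \frac{1}{-5 + c} = H \left(-21 - c\right) + \frac{1}{-5 + c} = \frac{1}{-5 + c} + H \left(-21 - c\right)$)
$p{\left(I \right)} = - 2 I \left(-24 + I\right)$ ($p{\left(I \right)} = - 2 I \left(I - 24\right) = - 2 I \left(-24 + I\right)$)
$- p{\left(C{\left(-31,26 \right)} \right)} = - 2 \frac{1 - 26 \left(-5 - 31\right) \left(21 - 31\right)}{-5 - 31} \left(24 - \frac{1 - 26 \left(-5 - 31\right) \left(21 - 31\right)}{-5 - 31}\right) = - 2 \frac{1 - 26 \left(-36\right) \left(-10\right)}{-36} \left(24 - \frac{1 - 26 \left(-36\right) \left(-10\right)}{-36}\right) = - 2 \left(- \frac{1 - 9360}{36}\right) \left(24 - - \frac{1 - 9360}{36}\right) = - 2 \left(\left(- \frac{1}{36}\right) \left(-9359\right)\right) \left(24 - \left(- \frac{1}{36}\right) \left(-9359\right)\right) = - \frac{2 \cdot 9359 \left(24 - \frac{9359}{36}\right)}{36} = - \frac{2 \cdot 9359 \left(-8495\right)}{36 \cdot 36} = \left(-1\right) \left(- \frac{79504705}{648}\right) = \frac{79504705}{648}$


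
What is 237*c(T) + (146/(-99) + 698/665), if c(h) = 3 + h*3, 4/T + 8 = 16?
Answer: 140370079/131670 ≈ 1066.1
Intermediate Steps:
T = ½ (T = 4/(-8 + 16) = 4/8 = 4*(⅛) = ½ ≈ 0.50000)
c(h) = 3 + 3*h
237*c(T) + (146/(-99) + 698/665) = 237*(3 + 3*(½)) + (146/(-99) + 698/665) = 237*(3 + 3/2) + (146*(-1/99) + 698*(1/665)) = 237*(9/2) + (-146/99 + 698/665) = 2133/2 - 27988/65835 = 140370079/131670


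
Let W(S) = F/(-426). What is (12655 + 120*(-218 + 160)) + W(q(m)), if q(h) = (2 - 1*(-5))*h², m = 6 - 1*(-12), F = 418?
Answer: 1212826/213 ≈ 5694.0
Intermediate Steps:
m = 18 (m = 6 + 12 = 18)
q(h) = 7*h² (q(h) = (2 + 5)*h² = 7*h²)
W(S) = -209/213 (W(S) = 418/(-426) = 418*(-1/426) = -209/213)
(12655 + 120*(-218 + 160)) + W(q(m)) = (12655 + 120*(-218 + 160)) - 209/213 = (12655 + 120*(-58)) - 209/213 = (12655 - 6960) - 209/213 = 5695 - 209/213 = 1212826/213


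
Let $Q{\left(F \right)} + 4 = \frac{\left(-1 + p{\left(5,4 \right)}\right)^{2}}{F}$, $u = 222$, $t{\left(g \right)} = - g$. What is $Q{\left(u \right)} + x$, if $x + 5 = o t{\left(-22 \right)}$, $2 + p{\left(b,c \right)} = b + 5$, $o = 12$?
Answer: $\frac{56659}{222} \approx 255.22$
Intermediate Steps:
$p{\left(b,c \right)} = 3 + b$ ($p{\left(b,c \right)} = -2 + \left(b + 5\right) = -2 + \left(5 + b\right) = 3 + b$)
$Q{\left(F \right)} = -4 + \frac{49}{F}$ ($Q{\left(F \right)} = -4 + \frac{\left(-1 + \left(3 + 5\right)\right)^{2}}{F} = -4 + \frac{\left(-1 + 8\right)^{2}}{F} = -4 + \frac{7^{2}}{F} = -4 + \frac{49}{F}$)
$x = 259$ ($x = -5 + 12 \left(\left(-1\right) \left(-22\right)\right) = -5 + 12 \cdot 22 = -5 + 264 = 259$)
$Q{\left(u \right)} + x = \left(-4 + \frac{49}{222}\right) + 259 = - \frac{839}{222} + 259 = \frac{56659}{222}$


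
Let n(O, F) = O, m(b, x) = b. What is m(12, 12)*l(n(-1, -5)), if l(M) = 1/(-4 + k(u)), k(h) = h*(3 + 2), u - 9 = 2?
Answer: 4/17 ≈ 0.23529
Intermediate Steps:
u = 11 (u = 9 + 2 = 11)
k(h) = 5*h (k(h) = h*5 = 5*h)
l(M) = 1/51 (l(M) = 1/(-4 + 5*11) = 1/(-4 + 55) = 1/51)
m(12, 12)*l(n(-1, -5)) = 12*(1/51) = 4/17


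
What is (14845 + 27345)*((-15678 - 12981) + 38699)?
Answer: 423587600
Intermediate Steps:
(14845 + 27345)*((-15678 - 12981) + 38699) = 42190*(-28659 + 38699) = 42190*10040 = 423587600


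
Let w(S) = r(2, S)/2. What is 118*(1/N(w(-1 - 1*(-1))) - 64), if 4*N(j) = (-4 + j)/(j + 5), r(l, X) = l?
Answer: -8496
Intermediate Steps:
w(S) = 1 (w(S) = 2/2 = 2*(½) = 1)
N(j) = (-4 + j)/(4*(5 + j)) (N(j) = ((-4 + j)/(j + 5))/4 = ((-4 + j)/(5 + j))/4 = (-4 + j)/(4*(5 + j)))
118*(1/N(w(-1 - 1*(-1))) - 64) = 118*(1/((-4 + 1)/(4*(5 + 1))) - 64) = 118*(1/((¼)*(-3)/6) - 64) = 118*(1/((¼)*(⅙)*(-3)) - 64) = 118*(1/(-⅛) - 64) = 118*(-8 - 64) = 118*(-72) = -8496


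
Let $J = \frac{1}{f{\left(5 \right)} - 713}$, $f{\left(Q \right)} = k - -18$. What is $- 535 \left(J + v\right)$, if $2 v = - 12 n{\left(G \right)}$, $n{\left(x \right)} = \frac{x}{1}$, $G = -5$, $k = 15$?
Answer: $- \frac{2182693}{136} \approx -16049.0$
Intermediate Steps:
$f{\left(Q \right)} = 33$ ($f{\left(Q \right)} = 15 - -18 = 15 + 18 = 33$)
$n{\left(x \right)} = x$ ($n{\left(x \right)} = x 1 = x$)
$J = - \frac{1}{680}$ ($J = \frac{1}{33 - 713} = \frac{1}{-680} = - \frac{1}{680} \approx -0.0014706$)
$v = 30$ ($v = \frac{\left(-12\right) \left(-5\right)}{2} = \frac{1}{2} \cdot 60 = 30$)
$- 535 \left(J + v\right) = - 535 \left(- \frac{1}{680} + 30\right) = \left(-535\right) \frac{20399}{680} = - \frac{2182693}{136}$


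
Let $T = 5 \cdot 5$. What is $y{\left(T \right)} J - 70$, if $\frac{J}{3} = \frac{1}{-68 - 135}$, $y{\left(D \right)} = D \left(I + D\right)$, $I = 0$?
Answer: $- \frac{16085}{203} \approx -79.236$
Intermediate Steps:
$T = 25$
$y{\left(D \right)} = D^{2}$ ($y{\left(D \right)} = D \left(0 + D\right) = D D = D^{2}$)
$J = - \frac{3}{203}$ ($J = \frac{3}{-68 - 135} = \frac{3}{-203} = 3 \left(- \frac{1}{203}\right) = - \frac{3}{203} \approx -0.014778$)
$y{\left(T \right)} J - 70 = 25^{2} \left(- \frac{3}{203}\right) - 70 = 625 \left(- \frac{3}{203}\right) - 70 = - \frac{1875}{203} - 70 = - \frac{16085}{203}$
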